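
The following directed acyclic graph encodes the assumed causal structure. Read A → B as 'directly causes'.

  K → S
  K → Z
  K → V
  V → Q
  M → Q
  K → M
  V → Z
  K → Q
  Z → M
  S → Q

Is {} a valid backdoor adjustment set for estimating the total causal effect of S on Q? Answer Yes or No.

Backdoor paths from S to Q (paths whose first edge points into S):
  P1: S <- K -> V -> Z -> M -> Q
  P2: S <- K -> V -> Q
  P3: S <- K -> Z <- V -> Q
  P4: S <- K -> Z -> M -> Q
  P5: S <- K -> M <- Z <- V -> Q
  P6: S <- K -> M -> Q
  P7: S <- K -> Q
Condition 1 (no descendant of S in the set): holds — descendants of S are {Q}; none are in {}.
Condition 2 (every backdoor path blocked by {}):
  P1: open — no interior node is in the conditioning set.
  P2: open — no interior node is in the conditioning set.
  P3: blocked at collider Z (neither it nor any descendant is in the conditioning set).
  P4: open — no interior node is in the conditioning set.
  P5: blocked at collider M (neither it nor any descendant is in the conditioning set).
  P6: open — no interior node is in the conditioning set.
  P7: open — no interior node is in the conditioning set.
{} does not satisfy the backdoor criterion.

No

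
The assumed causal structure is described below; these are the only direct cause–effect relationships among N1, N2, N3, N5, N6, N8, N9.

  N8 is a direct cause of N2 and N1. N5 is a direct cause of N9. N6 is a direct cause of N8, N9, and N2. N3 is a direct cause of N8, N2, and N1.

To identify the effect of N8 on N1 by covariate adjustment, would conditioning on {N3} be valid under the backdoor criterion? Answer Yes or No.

Backdoor paths from N8 to N1 (paths whose first edge points into N8):
  P1: N8 <- N6 -> N2 <- N3 -> N1
  P2: N8 <- N3 -> N1
Condition 1 (no descendant of N8 in the set): holds — descendants of N8 are {N1, N2}; none are in {N3}.
Condition 2 (every backdoor path blocked by {N3}):
  P1: blocked at collider N2 (neither it nor any descendant is in the conditioning set).
  P2: blocked at fork node N3 ∈ conditioning set.
{N3} satisfies the backdoor criterion.

Yes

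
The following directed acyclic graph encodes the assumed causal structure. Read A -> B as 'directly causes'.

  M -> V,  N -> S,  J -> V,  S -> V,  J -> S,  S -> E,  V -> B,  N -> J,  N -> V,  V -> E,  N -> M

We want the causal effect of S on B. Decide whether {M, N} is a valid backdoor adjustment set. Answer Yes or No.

Backdoor paths from S to B (paths whose first edge points into S):
  P1: S <- N -> M -> V -> B
  P2: S <- N -> J -> V -> B
  P3: S <- N -> V -> B
  P4: S <- J <- N -> M -> V -> B
  P5: S <- J <- N -> V -> B
  P6: S <- J -> V -> B
Condition 1 (no descendant of S in the set): holds — descendants of S are {B, E, V}; none are in {M, N}.
Condition 2 (every backdoor path blocked by {M, N}):
  P1: blocked at fork node N ∈ conditioning set.
  P2: blocked at fork node N ∈ conditioning set.
  P3: blocked at fork node N ∈ conditioning set.
  P4: blocked at fork node N ∈ conditioning set.
  P5: blocked at fork node N ∈ conditioning set.
  P6: open — no interior node is in the conditioning set.
{M, N} does not satisfy the backdoor criterion.

No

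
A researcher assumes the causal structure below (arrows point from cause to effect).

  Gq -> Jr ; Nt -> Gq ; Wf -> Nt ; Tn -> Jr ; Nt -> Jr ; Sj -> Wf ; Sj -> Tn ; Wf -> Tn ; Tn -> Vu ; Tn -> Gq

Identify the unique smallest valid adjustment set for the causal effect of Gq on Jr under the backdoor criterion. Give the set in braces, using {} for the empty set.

Variables eligible for adjustment (non-descendants of Gq, excluding Gq and Jr): {Nt, Sj, Tn, Vu, Wf}.
Backdoor paths from Gq to Jr:
  P1: Gq <- Nt <- Wf <- Sj -> Tn -> Jr
  P2: Gq <- Nt <- Wf -> Tn -> Jr
  P3: Gq <- Nt -> Jr
  P4: Gq <- Tn <- Sj -> Wf -> Nt -> Jr
  P5: Gq <- Tn <- Wf -> Nt -> Jr
  P6: Gq <- Tn -> Jr
The empty set is not sufficient: P1 (Gq <- Nt <- Wf <- Sj -> Tn -> Jr) has no collider blocking it and no conditioned non-collider, so it is open.
Try {Nt, Tn}:
  P1: blocked at chain node Nt ∈ conditioning set.
  P2: blocked at chain node Nt ∈ conditioning set.
  P3: blocked at fork node Nt ∈ conditioning set.
  P4: blocked at chain node Tn ∈ conditioning set.
  P5: blocked at chain node Tn ∈ conditioning set.
  P6: blocked at fork node Tn ∈ conditioning set.
{Nt, Tn} contains no descendant of Gq and blocks every backdoor path.
Every element of {Nt, Tn} is needed (dropping Nt leaves P3 open; dropping Tn leaves P6 open), so no proper subset is valid.
Among all size-2 subsets of the eligible variables, only {Nt, Tn} blocks every backdoor path, so it is the unique smallest valid adjustment set.

{Nt, Tn}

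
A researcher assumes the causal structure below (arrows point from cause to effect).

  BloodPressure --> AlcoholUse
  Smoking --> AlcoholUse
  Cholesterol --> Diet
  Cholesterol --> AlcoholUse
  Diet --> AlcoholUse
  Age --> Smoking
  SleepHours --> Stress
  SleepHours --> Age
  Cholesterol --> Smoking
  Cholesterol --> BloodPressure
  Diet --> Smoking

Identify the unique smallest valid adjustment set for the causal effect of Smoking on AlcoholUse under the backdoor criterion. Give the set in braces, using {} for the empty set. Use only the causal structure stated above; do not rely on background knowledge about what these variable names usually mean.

Variables eligible for adjustment (non-descendants of Smoking, excluding Smoking and AlcoholUse): {Age, BloodPressure, Cholesterol, Diet, SleepHours, Stress}.
Backdoor paths from Smoking to AlcoholUse:
  P1: Smoking <- Cholesterol -> BloodPressure -> AlcoholUse
  P2: Smoking <- Cholesterol -> Diet -> AlcoholUse
  P3: Smoking <- Cholesterol -> AlcoholUse
  P4: Smoking <- Diet <- Cholesterol -> BloodPressure -> AlcoholUse
  P5: Smoking <- Diet <- Cholesterol -> AlcoholUse
  P6: Smoking <- Diet -> AlcoholUse
The empty set is not sufficient: P1 (Smoking <- Cholesterol -> BloodPressure -> AlcoholUse) has no collider blocking it and no conditioned non-collider, so it is open.
Try {Cholesterol, Diet}:
  P1: blocked at fork node Cholesterol ∈ conditioning set.
  P2: blocked at fork node Cholesterol ∈ conditioning set.
  P3: blocked at fork node Cholesterol ∈ conditioning set.
  P4: blocked at chain node Diet ∈ conditioning set.
  P5: blocked at chain node Diet ∈ conditioning set.
  P6: blocked at fork node Diet ∈ conditioning set.
{Cholesterol, Diet} contains no descendant of Smoking and blocks every backdoor path.
Every element of {Cholesterol, Diet} is needed (dropping Cholesterol leaves P1 open; dropping Diet leaves P6 open), so no proper subset is valid.
Among all size-2 subsets of the eligible variables, only {Cholesterol, Diet} blocks every backdoor path, so it is the unique smallest valid adjustment set.

{Cholesterol, Diet}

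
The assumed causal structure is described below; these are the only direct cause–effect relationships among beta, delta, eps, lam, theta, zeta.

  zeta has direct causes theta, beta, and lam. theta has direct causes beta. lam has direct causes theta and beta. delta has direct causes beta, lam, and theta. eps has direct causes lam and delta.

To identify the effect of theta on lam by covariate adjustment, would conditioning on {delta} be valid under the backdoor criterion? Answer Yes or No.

Backdoor paths from theta to lam (paths whose first edge points into theta):
  P1: theta <- beta -> lam
  P2: theta <- beta -> delta <- lam
  P3: theta <- beta -> delta -> eps <- lam
  P4: theta <- beta -> zeta <- lam
Condition 1 (no descendant of theta in the set): FAILS — delta is a descendant of theta.
Condition 2 (every backdoor path blocked by {delta}):
  P1: open — no interior node is in the conditioning set.
  P2: open — collider(s) delta are conditioned on (or have a conditioned descendant) and no non-collider on the path is in the set.
  P3: blocked at chain node delta ∈ conditioning set.
  P4: blocked at collider zeta (neither it nor any descendant is in the conditioning set).
{delta} does not satisfy the backdoor criterion.

No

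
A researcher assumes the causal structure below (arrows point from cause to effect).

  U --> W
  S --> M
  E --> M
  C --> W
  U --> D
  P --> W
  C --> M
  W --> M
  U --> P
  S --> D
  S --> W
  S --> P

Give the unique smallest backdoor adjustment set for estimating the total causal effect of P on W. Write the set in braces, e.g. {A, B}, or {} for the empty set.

Variables eligible for adjustment (non-descendants of P, excluding P and W): {C, D, E, S, U}.
Backdoor paths from P to W:
  P1: P <- S -> W
  P2: P <- S -> M <- C -> W
  P3: P <- S -> M <- W
  P4: P <- S -> D <- U -> W
  P5: P <- U -> W
  P6: P <- U -> D <- S -> W
  P7: P <- U -> D <- S -> M <- C -> W
  P8: P <- U -> D <- S -> M <- W
The empty set is not sufficient: P1 (P <- S -> W) has no collider blocking it and no conditioned non-collider, so it is open.
Try {S, U}:
  P1: blocked at fork node S ∈ conditioning set.
  P2: blocked at fork node S ∈ conditioning set.
  P3: blocked at fork node S ∈ conditioning set.
  P4: blocked at fork node S ∈ conditioning set.
  P5: blocked at fork node U ∈ conditioning set.
  P6: blocked at fork node U ∈ conditioning set.
  P7: blocked at fork node U ∈ conditioning set.
  P8: blocked at fork node U ∈ conditioning set.
{S, U} contains no descendant of P and blocks every backdoor path.
Every element of {S, U} is needed (dropping S leaves P1 open; dropping U leaves P5 open), so no proper subset is valid.
Among all size-2 subsets of the eligible variables, only {S, U} blocks every backdoor path, so it is the unique smallest valid adjustment set.

{S, U}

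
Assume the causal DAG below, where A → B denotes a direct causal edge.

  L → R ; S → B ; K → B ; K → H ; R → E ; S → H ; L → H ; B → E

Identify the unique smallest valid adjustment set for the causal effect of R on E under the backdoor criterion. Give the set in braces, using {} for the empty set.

Variables eligible for adjustment (non-descendants of R, excluding R and E): {B, H, K, L, S}.
Backdoor paths from R to E:
  P1: R <- L -> H <- K -> B -> E
  P2: R <- L -> H <- S -> B -> E
Each backdoor path contains an unconditioned collider, so every path is already blocked with the empty conditioning set:
  P1: blocked at collider H (neither it nor any descendant is in the conditioning set).
  P2: blocked at collider H (neither it nor any descendant is in the conditioning set).
The empty set is therefore the unique smallest valid set.

{}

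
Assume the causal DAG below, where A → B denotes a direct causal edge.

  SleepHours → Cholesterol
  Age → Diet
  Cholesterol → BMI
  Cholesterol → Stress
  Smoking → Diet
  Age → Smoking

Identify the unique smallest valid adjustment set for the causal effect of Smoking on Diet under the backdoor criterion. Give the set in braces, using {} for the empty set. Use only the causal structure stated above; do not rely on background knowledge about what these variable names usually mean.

{Age}

Variables eligible for adjustment (non-descendants of Smoking, excluding Smoking and Diet): {Age, BMI, Cholesterol, SleepHours, Stress}.
Backdoor paths from Smoking to Diet:
  P1: Smoking <- Age -> Diet
The empty set is not sufficient: P1 (Smoking <- Age -> Diet) has no collider blocking it and no conditioned non-collider, so it is open.
Try {Age}:
  P1: blocked at fork node Age ∈ conditioning set.
{Age} contains no descendant of Smoking and blocks every backdoor path.
No other singleton works — e.g. {SleepHours} leaves P1 open — so {Age} is the unique smallest valid adjustment set.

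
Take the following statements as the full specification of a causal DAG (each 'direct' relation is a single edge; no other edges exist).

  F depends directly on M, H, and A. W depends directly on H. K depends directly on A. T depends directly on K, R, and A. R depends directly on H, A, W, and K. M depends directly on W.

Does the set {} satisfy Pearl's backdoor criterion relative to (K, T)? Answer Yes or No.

No

Backdoor paths from K to T (paths whose first edge points into K):
  P1: K <- A -> R -> T
  P2: K <- A -> T
  P3: K <- A -> F <- H -> W -> R -> T
  P4: K <- A -> F <- H -> R -> T
  P5: K <- A -> F <- M <- W <- H -> R -> T
  P6: K <- A -> F <- M <- W -> R -> T
Condition 1 (no descendant of K in the set): holds — descendants of K are {R, T}; none are in {}.
Condition 2 (every backdoor path blocked by {}):
  P1: open — no interior node is in the conditioning set.
  P2: open — no interior node is in the conditioning set.
  P3: blocked at collider F (neither it nor any descendant is in the conditioning set).
  P4: blocked at collider F (neither it nor any descendant is in the conditioning set).
  P5: blocked at collider F (neither it nor any descendant is in the conditioning set).
  P6: blocked at collider F (neither it nor any descendant is in the conditioning set).
{} does not satisfy the backdoor criterion.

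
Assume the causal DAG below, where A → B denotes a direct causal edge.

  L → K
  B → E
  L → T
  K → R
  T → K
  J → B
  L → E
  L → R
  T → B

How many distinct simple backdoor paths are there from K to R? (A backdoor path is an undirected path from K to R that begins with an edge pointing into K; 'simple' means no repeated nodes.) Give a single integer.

3

A backdoor path from K to R is any simple undirected path whose first edge points into K (i.e. leaves K via a parent).
Parents of K: {L, T}.
Enumerating:
  P1: K <- L -> R
  P2: K <- T <- L -> R
  P3: K <- T -> B -> E <- L -> R
That exhausts the simple backdoor paths. Count: 3.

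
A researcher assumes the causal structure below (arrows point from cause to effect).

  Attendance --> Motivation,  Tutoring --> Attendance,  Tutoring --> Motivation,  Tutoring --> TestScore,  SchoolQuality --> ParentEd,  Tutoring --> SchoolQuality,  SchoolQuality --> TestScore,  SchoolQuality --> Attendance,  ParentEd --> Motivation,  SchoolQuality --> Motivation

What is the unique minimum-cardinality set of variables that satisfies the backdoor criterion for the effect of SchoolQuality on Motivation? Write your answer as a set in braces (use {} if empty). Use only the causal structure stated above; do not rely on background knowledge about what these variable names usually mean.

Variables eligible for adjustment (non-descendants of SchoolQuality, excluding SchoolQuality and Motivation): {Tutoring}.
Backdoor paths from SchoolQuality to Motivation:
  P1: SchoolQuality <- Tutoring -> Attendance -> Motivation
  P2: SchoolQuality <- Tutoring -> Motivation
The empty set is not sufficient: P1 (SchoolQuality <- Tutoring -> Attendance -> Motivation) has no collider blocking it and no conditioned non-collider, so it is open.
Try {Tutoring}:
  P1: blocked at fork node Tutoring ∈ conditioning set.
  P2: blocked at fork node Tutoring ∈ conditioning set.
{Tutoring} contains no descendant of SchoolQuality and blocks every backdoor path.
{Tutoring} is the unique smallest valid adjustment set.

{Tutoring}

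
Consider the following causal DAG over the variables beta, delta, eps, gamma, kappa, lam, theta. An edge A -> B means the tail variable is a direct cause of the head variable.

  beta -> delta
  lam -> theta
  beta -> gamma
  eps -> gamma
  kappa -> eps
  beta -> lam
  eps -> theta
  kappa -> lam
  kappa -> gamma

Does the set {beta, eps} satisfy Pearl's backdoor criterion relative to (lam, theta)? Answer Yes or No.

Backdoor paths from lam to theta (paths whose first edge points into lam):
  P1: lam <- kappa -> eps -> theta
  P2: lam <- kappa -> gamma <- eps -> theta
  P3: lam <- beta -> gamma <- kappa -> eps -> theta
  P4: lam <- beta -> gamma <- eps -> theta
Condition 1 (no descendant of lam in the set): holds — descendants of lam are {theta}; none are in {beta, eps}.
Condition 2 (every backdoor path blocked by {beta, eps}):
  P1: blocked at chain node eps ∈ conditioning set.
  P2: blocked at collider gamma (neither it nor any descendant is in the conditioning set).
  P3: blocked at fork node beta ∈ conditioning set.
  P4: blocked at fork node beta ∈ conditioning set.
{beta, eps} satisfies the backdoor criterion.

Yes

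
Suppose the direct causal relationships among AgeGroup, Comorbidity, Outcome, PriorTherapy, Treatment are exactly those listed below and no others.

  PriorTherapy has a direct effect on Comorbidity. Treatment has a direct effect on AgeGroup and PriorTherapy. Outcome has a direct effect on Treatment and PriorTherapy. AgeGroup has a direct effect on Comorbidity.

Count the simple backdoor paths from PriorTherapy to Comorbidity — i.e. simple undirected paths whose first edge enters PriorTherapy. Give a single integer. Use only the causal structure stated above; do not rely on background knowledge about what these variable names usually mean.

2

A backdoor path from PriorTherapy to Comorbidity is any simple undirected path whose first edge points into PriorTherapy (i.e. leaves PriorTherapy via a parent).
Parents of PriorTherapy: {Outcome, Treatment}.
Enumerating:
  P1: PriorTherapy <- Outcome -> Treatment -> AgeGroup -> Comorbidity
  P2: PriorTherapy <- Treatment -> AgeGroup -> Comorbidity
That exhausts the simple backdoor paths. Count: 2.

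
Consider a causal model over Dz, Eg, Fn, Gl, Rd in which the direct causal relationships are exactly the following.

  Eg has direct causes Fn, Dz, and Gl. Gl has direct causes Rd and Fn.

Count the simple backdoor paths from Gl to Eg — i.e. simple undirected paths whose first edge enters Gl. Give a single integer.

A backdoor path from Gl to Eg is any simple undirected path whose first edge points into Gl (i.e. leaves Gl via a parent).
Parents of Gl: {Fn, Rd}.
Enumerating:
  P1: Gl <- Fn -> Eg
That exhausts the simple backdoor paths. Count: 1.

1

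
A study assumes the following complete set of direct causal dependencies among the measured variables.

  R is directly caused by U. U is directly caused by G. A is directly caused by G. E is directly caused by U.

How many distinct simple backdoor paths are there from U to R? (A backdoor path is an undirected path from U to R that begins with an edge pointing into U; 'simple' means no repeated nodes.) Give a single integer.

0

A backdoor path from U to R is any simple undirected path whose first edge points into U (i.e. leaves U via a parent).
Parents of U: {G}.
No simple path from any parent of U reaches R without revisiting U, so there are no backdoor paths.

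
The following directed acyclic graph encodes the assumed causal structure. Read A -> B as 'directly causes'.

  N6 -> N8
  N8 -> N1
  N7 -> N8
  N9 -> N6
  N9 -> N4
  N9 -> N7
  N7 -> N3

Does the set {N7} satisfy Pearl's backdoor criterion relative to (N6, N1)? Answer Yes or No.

Yes

Backdoor paths from N6 to N1 (paths whose first edge points into N6):
  P1: N6 <- N9 -> N7 -> N8 -> N1
Condition 1 (no descendant of N6 in the set): holds — descendants of N6 are {N1, N8}; none are in {N7}.
Condition 2 (every backdoor path blocked by {N7}):
  P1: blocked at chain node N7 ∈ conditioning set.
{N7} satisfies the backdoor criterion.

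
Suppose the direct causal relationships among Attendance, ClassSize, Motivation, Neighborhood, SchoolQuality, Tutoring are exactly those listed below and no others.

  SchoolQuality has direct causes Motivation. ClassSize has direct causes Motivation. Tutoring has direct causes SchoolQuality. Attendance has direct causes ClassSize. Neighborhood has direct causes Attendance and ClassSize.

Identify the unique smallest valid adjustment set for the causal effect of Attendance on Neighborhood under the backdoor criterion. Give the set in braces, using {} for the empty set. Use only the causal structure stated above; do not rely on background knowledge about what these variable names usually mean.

{ClassSize}

Variables eligible for adjustment (non-descendants of Attendance, excluding Attendance and Neighborhood): {ClassSize, Motivation, SchoolQuality, Tutoring}.
Backdoor paths from Attendance to Neighborhood:
  P1: Attendance <- ClassSize -> Neighborhood
The empty set is not sufficient: P1 (Attendance <- ClassSize -> Neighborhood) has no collider blocking it and no conditioned non-collider, so it is open.
Try {ClassSize}:
  P1: blocked at fork node ClassSize ∈ conditioning set.
{ClassSize} contains no descendant of Attendance and blocks every backdoor path.
No other singleton works — e.g. {Motivation} leaves P1 open — so {ClassSize} is the unique smallest valid adjustment set.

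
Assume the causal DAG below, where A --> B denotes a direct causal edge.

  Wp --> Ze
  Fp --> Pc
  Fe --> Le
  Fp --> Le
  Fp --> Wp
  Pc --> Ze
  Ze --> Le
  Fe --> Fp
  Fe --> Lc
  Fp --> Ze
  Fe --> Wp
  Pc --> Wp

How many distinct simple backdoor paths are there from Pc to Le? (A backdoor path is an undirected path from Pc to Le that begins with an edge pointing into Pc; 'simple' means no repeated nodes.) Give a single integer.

A backdoor path from Pc to Le is any simple undirected path whose first edge points into Pc (i.e. leaves Pc via a parent).
Parents of Pc: {Fp}.
Enumerating:
  P1: Pc <- Fp <- Fe -> Wp -> Ze -> Le
  P2: Pc <- Fp <- Fe -> Le
  P3: Pc <- Fp -> Wp <- Fe -> Le
  P4: Pc <- Fp -> Wp -> Ze -> Le
  P5: Pc <- Fp -> Ze <- Wp <- Fe -> Le
  P6: Pc <- Fp -> Ze -> Le
  P7: Pc <- Fp -> Le
That exhausts the simple backdoor paths. Count: 7.

7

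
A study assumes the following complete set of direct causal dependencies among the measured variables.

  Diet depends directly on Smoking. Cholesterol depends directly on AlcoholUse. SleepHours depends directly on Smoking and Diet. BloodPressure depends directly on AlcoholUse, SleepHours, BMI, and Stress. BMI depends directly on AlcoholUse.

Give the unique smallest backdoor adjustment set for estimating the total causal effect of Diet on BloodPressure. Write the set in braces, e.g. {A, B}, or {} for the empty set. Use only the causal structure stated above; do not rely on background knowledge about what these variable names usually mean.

{Smoking}

Variables eligible for adjustment (non-descendants of Diet, excluding Diet and BloodPressure): {AlcoholUse, BMI, Cholesterol, Smoking, Stress}.
Backdoor paths from Diet to BloodPressure:
  P1: Diet <- Smoking -> SleepHours -> BloodPressure
The empty set is not sufficient: P1 (Diet <- Smoking -> SleepHours -> BloodPressure) has no collider blocking it and no conditioned non-collider, so it is open.
Try {Smoking}:
  P1: blocked at fork node Smoking ∈ conditioning set.
{Smoking} contains no descendant of Diet and blocks every backdoor path.
No other singleton works — e.g. {AlcoholUse} leaves P1 open — so {Smoking} is the unique smallest valid adjustment set.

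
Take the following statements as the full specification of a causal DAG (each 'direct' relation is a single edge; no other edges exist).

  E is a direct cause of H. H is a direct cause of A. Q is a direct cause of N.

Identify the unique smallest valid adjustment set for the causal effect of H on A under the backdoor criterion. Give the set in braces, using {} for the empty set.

{}

Variables eligible for adjustment (non-descendants of H, excluding H and A): {E, N, Q}.
Backdoor paths from H to A:
  (none)
With no backdoor paths the empty set already satisfies the criterion, and it is trivially minimal.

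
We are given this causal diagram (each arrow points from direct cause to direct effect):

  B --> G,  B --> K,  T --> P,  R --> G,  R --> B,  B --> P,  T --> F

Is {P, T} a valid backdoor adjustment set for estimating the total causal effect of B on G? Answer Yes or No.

Backdoor paths from B to G (paths whose first edge points into B):
  P1: B <- R -> G
Condition 1 (no descendant of B in the set): FAILS — P is a descendant of B.
Condition 2 (every backdoor path blocked by {P, T}):
  P1: open — no interior node is in the conditioning set.
{P, T} does not satisfy the backdoor criterion.

No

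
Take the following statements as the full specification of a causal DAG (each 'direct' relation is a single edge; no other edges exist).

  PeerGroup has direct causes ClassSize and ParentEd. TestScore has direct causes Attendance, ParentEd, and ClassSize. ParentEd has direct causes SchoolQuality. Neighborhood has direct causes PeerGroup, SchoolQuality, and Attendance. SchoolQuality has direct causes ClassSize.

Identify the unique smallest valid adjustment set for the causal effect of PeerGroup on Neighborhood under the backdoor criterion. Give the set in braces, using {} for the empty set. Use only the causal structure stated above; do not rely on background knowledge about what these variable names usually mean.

{SchoolQuality}

Variables eligible for adjustment (non-descendants of PeerGroup, excluding PeerGroup and Neighborhood): {Attendance, ClassSize, ParentEd, SchoolQuality, TestScore}.
Backdoor paths from PeerGroup to Neighborhood:
  P1: PeerGroup <- ClassSize -> SchoolQuality -> ParentEd -> TestScore <- Attendance -> Neighborhood
  P2: PeerGroup <- ClassSize -> SchoolQuality -> Neighborhood
  P3: PeerGroup <- ClassSize -> TestScore <- ParentEd <- SchoolQuality -> Neighborhood
  P4: PeerGroup <- ClassSize -> TestScore <- Attendance -> Neighborhood
  P5: PeerGroup <- ParentEd <- SchoolQuality <- ClassSize -> TestScore <- Attendance -> Neighborhood
  P6: PeerGroup <- ParentEd <- SchoolQuality -> Neighborhood
  P7: PeerGroup <- ParentEd -> TestScore <- ClassSize -> SchoolQuality -> Neighborhood
  P8: PeerGroup <- ParentEd -> TestScore <- Attendance -> Neighborhood
The empty set is not sufficient: P2 (PeerGroup <- ClassSize -> SchoolQuality -> Neighborhood) has no collider blocking it and no conditioned non-collider, so it is open.
Try {SchoolQuality}:
  P1: blocked at chain node SchoolQuality ∈ conditioning set.
  P2: blocked at chain node SchoolQuality ∈ conditioning set.
  P3: blocked at collider TestScore (neither it nor any descendant is in the conditioning set).
  P4: blocked at collider TestScore (neither it nor any descendant is in the conditioning set).
  P5: blocked at chain node SchoolQuality ∈ conditioning set.
  P6: blocked at fork node SchoolQuality ∈ conditioning set.
  P7: blocked at collider TestScore (neither it nor any descendant is in the conditioning set).
  P8: blocked at collider TestScore (neither it nor any descendant is in the conditioning set).
{SchoolQuality} contains no descendant of PeerGroup and blocks every backdoor path.
No other singleton works — e.g. {ClassSize} leaves P6 open — so {SchoolQuality} is the unique smallest valid adjustment set.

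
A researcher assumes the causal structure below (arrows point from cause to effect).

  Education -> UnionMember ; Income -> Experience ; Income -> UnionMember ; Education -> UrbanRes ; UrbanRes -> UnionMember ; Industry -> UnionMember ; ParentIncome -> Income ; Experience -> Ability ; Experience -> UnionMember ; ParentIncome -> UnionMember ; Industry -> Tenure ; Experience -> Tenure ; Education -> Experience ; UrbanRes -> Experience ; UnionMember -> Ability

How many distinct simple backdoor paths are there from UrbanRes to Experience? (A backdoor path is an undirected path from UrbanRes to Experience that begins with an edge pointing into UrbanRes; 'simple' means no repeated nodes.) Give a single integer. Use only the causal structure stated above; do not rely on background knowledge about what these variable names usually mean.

6

A backdoor path from UrbanRes to Experience is any simple undirected path whose first edge points into UrbanRes (i.e. leaves UrbanRes via a parent).
Parents of UrbanRes: {Education}.
Enumerating:
  P1: UrbanRes <- Education -> Experience
  P2: UrbanRes <- Education -> UnionMember <- ParentIncome -> Income -> Experience
  P3: UrbanRes <- Education -> UnionMember <- Income -> Experience
  P4: UrbanRes <- Education -> UnionMember <- Industry -> Tenure <- Experience
  P5: UrbanRes <- Education -> UnionMember <- Experience
  P6: UrbanRes <- Education -> UnionMember -> Ability <- Experience
That exhausts the simple backdoor paths. Count: 6.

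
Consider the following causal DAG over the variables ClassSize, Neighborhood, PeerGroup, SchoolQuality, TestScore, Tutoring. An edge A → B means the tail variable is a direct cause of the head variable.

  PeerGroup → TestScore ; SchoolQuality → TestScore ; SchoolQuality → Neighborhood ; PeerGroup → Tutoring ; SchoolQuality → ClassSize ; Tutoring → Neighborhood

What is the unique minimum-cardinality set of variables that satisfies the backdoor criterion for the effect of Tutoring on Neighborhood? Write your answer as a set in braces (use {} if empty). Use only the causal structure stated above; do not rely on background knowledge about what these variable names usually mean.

Variables eligible for adjustment (non-descendants of Tutoring, excluding Tutoring and Neighborhood): {ClassSize, PeerGroup, SchoolQuality, TestScore}.
Backdoor paths from Tutoring to Neighborhood:
  P1: Tutoring <- PeerGroup -> TestScore <- SchoolQuality -> Neighborhood
Each backdoor path contains an unconditioned collider, so every path is already blocked with the empty conditioning set:
  P1: blocked at collider TestScore (neither it nor any descendant is in the conditioning set).
The empty set is therefore the unique smallest valid set.

{}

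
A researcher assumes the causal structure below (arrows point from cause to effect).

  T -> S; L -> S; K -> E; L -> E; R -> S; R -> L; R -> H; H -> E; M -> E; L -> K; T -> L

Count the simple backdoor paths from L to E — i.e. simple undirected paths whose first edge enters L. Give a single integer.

2

A backdoor path from L to E is any simple undirected path whose first edge points into L (i.e. leaves L via a parent).
Parents of L: {R, T}.
Enumerating:
  P1: L <- T -> S <- R -> H -> E
  P2: L <- R -> H -> E
That exhausts the simple backdoor paths. Count: 2.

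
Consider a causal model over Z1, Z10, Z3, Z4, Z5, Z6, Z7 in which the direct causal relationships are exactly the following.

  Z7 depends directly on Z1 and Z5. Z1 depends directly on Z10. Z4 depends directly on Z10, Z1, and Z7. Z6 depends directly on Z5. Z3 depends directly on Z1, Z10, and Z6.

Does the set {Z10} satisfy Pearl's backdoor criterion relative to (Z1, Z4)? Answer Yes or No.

Backdoor paths from Z1 to Z4 (paths whose first edge points into Z1):
  P1: Z1 <- Z10 -> Z4
  P2: Z1 <- Z10 -> Z3 <- Z6 <- Z5 -> Z7 -> Z4
Condition 1 (no descendant of Z1 in the set): holds — descendants of Z1 are {Z3, Z4, Z7}; none are in {Z10}.
Condition 2 (every backdoor path blocked by {Z10}):
  P1: blocked at fork node Z10 ∈ conditioning set.
  P2: blocked at fork node Z10 ∈ conditioning set.
{Z10} satisfies the backdoor criterion.

Yes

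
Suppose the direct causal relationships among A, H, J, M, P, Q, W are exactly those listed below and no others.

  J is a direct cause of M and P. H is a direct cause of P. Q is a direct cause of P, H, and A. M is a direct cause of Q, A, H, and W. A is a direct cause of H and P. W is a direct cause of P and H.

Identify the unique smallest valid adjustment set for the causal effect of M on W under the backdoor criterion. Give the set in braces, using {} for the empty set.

Variables eligible for adjustment (non-descendants of M, excluding M and W): {J}.
Backdoor paths from M to W:
  P1: M <- J -> P <- Q -> A -> H <- W
  P2: M <- J -> P <- Q -> H <- W
  P3: M <- J -> P <- A <- Q -> H <- W
  P4: M <- J -> P <- A -> H <- W
  P5: M <- J -> P <- W
  P6: M <- J -> P <- H <- W
Each backdoor path contains an unconditioned collider, so every path is already blocked with the empty conditioning set:
  P1: blocked at collider P (neither it nor any descendant is in the conditioning set).
  P2: blocked at collider P (neither it nor any descendant is in the conditioning set).
  P3: blocked at collider P (neither it nor any descendant is in the conditioning set).
  P4: blocked at collider P (neither it nor any descendant is in the conditioning set).
  P5: blocked at collider P (neither it nor any descendant is in the conditioning set).
  P6: blocked at collider P (neither it nor any descendant is in the conditioning set).
The empty set is therefore the unique smallest valid set.

{}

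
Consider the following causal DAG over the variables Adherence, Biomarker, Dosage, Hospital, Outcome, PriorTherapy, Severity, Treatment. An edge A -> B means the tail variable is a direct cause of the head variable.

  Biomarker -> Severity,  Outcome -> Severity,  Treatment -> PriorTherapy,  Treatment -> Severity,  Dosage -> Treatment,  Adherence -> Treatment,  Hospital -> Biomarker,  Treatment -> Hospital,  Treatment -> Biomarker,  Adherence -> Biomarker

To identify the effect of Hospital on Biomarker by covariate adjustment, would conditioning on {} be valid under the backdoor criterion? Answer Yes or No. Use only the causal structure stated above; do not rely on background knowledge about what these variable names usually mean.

Backdoor paths from Hospital to Biomarker (paths whose first edge points into Hospital):
  P1: Hospital <- Treatment <- Adherence -> Biomarker
  P2: Hospital <- Treatment -> Biomarker
  P3: Hospital <- Treatment -> Severity <- Biomarker
Condition 1 (no descendant of Hospital in the set): holds — descendants of Hospital are {Biomarker, Severity}; none are in {}.
Condition 2 (every backdoor path blocked by {}):
  P1: open — no interior node is in the conditioning set.
  P2: open — no interior node is in the conditioning set.
  P3: blocked at collider Severity (neither it nor any descendant is in the conditioning set).
{} does not satisfy the backdoor criterion.

No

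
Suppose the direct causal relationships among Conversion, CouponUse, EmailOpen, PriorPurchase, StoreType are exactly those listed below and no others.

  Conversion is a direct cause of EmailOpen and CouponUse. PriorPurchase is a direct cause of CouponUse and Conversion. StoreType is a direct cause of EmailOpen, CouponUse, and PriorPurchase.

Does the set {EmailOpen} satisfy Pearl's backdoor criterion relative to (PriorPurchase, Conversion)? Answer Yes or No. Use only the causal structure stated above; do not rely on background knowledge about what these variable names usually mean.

No

Backdoor paths from PriorPurchase to Conversion (paths whose first edge points into PriorPurchase):
  P1: PriorPurchase <- StoreType -> EmailOpen <- Conversion
  P2: PriorPurchase <- StoreType -> CouponUse <- Conversion
Condition 1 (no descendant of PriorPurchase in the set): FAILS — EmailOpen is a descendant of PriorPurchase.
Condition 2 (every backdoor path blocked by {EmailOpen}):
  P1: open — collider(s) EmailOpen are conditioned on (or have a conditioned descendant) and no non-collider on the path is in the set.
  P2: blocked at collider CouponUse (neither it nor any descendant is in the conditioning set).
{EmailOpen} does not satisfy the backdoor criterion.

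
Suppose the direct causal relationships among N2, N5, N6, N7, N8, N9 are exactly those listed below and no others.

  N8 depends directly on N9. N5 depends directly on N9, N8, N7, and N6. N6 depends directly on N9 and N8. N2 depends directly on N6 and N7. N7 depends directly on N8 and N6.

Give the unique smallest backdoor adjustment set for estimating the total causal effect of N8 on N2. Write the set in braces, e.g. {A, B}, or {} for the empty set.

{N9}

Variables eligible for adjustment (non-descendants of N8, excluding N8 and N2): {N9}.
Backdoor paths from N8 to N2:
  P1: N8 <- N9 -> N6 -> N7 -> N2
  P2: N8 <- N9 -> N6 -> N2
  P3: N8 <- N9 -> N6 -> N5 <- N7 -> N2
  P4: N8 <- N9 -> N5 <- N6 -> N7 -> N2
  P5: N8 <- N9 -> N5 <- N6 -> N2
  P6: N8 <- N9 -> N5 <- N7 <- N6 -> N2
  P7: N8 <- N9 -> N5 <- N7 -> N2
The empty set is not sufficient: P1 (N8 <- N9 -> N6 -> N7 -> N2) has no collider blocking it and no conditioned non-collider, so it is open.
Try {N9}:
  P1: blocked at fork node N9 ∈ conditioning set.
  P2: blocked at fork node N9 ∈ conditioning set.
  P3: blocked at fork node N9 ∈ conditioning set.
  P4: blocked at fork node N9 ∈ conditioning set.
  P5: blocked at fork node N9 ∈ conditioning set.
  P6: blocked at fork node N9 ∈ conditioning set.
  P7: blocked at fork node N9 ∈ conditioning set.
{N9} contains no descendant of N8 and blocks every backdoor path.
{N9} is the unique smallest valid adjustment set.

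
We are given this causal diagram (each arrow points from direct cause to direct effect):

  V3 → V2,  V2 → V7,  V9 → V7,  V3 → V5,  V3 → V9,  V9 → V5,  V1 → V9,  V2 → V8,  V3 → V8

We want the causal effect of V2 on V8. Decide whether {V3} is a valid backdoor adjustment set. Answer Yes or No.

Backdoor paths from V2 to V8 (paths whose first edge points into V2):
  P1: V2 <- V3 -> V8
Condition 1 (no descendant of V2 in the set): holds — descendants of V2 are {V7, V8}; none are in {V3}.
Condition 2 (every backdoor path blocked by {V3}):
  P1: blocked at fork node V3 ∈ conditioning set.
{V3} satisfies the backdoor criterion.

Yes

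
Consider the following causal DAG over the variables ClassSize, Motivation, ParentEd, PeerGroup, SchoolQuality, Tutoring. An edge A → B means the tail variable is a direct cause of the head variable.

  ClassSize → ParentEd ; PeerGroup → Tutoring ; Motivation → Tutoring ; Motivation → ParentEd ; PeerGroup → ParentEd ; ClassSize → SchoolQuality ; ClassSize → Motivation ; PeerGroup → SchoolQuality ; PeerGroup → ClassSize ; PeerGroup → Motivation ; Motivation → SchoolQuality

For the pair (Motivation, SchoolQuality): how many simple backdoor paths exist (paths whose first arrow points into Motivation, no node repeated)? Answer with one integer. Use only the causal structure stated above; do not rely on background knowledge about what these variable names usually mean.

6

A backdoor path from Motivation to SchoolQuality is any simple undirected path whose first edge points into Motivation (i.e. leaves Motivation via a parent).
Parents of Motivation: {ClassSize, PeerGroup}.
Enumerating:
  P1: Motivation <- PeerGroup -> ClassSize -> SchoolQuality
  P2: Motivation <- PeerGroup -> SchoolQuality
  P3: Motivation <- PeerGroup -> ParentEd <- ClassSize -> SchoolQuality
  P4: Motivation <- ClassSize <- PeerGroup -> SchoolQuality
  P5: Motivation <- ClassSize -> SchoolQuality
  P6: Motivation <- ClassSize -> ParentEd <- PeerGroup -> SchoolQuality
That exhausts the simple backdoor paths. Count: 6.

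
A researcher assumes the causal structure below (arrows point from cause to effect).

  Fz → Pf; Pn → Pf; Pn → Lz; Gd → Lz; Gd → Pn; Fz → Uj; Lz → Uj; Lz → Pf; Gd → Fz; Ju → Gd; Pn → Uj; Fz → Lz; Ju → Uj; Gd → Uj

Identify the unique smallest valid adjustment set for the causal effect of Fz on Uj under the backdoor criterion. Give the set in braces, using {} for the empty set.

{Gd}

Variables eligible for adjustment (non-descendants of Fz, excluding Fz and Uj): {Gd, Ju, Pn}.
Backdoor paths from Fz to Uj:
  P1: Fz <- Gd <- Ju -> Uj
  P2: Fz <- Gd -> Pn -> Lz -> Uj
  P3: Fz <- Gd -> Pn -> Pf <- Lz -> Uj
  P4: Fz <- Gd -> Pn -> Uj
  P5: Fz <- Gd -> Lz <- Pn -> Uj
  P6: Fz <- Gd -> Lz -> Pf <- Pn -> Uj
  P7: Fz <- Gd -> Lz -> Uj
  P8: Fz <- Gd -> Uj
The empty set is not sufficient: P1 (Fz <- Gd <- Ju -> Uj) has no collider blocking it and no conditioned non-collider, so it is open.
Try {Gd}:
  P1: blocked at chain node Gd ∈ conditioning set.
  P2: blocked at fork node Gd ∈ conditioning set.
  P3: blocked at fork node Gd ∈ conditioning set.
  P4: blocked at fork node Gd ∈ conditioning set.
  P5: blocked at fork node Gd ∈ conditioning set.
  P6: blocked at fork node Gd ∈ conditioning set.
  P7: blocked at fork node Gd ∈ conditioning set.
  P8: blocked at fork node Gd ∈ conditioning set.
{Gd} contains no descendant of Fz and blocks every backdoor path.
No other singleton works — e.g. {Ju} leaves P2 open — so {Gd} is the unique smallest valid adjustment set.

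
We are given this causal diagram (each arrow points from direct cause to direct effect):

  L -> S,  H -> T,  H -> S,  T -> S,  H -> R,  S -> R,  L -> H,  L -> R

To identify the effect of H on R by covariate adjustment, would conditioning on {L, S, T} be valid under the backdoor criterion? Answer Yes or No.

Backdoor paths from H to R (paths whose first edge points into H):
  P1: H <- L -> S -> R
  P2: H <- L -> R
Condition 1 (no descendant of H in the set): FAILS — S and T are descendants of H.
Condition 2 (every backdoor path blocked by {L, S, T}):
  P1: blocked at fork node L ∈ conditioning set.
  P2: blocked at fork node L ∈ conditioning set.
{L, S, T} does not satisfy the backdoor criterion.

No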